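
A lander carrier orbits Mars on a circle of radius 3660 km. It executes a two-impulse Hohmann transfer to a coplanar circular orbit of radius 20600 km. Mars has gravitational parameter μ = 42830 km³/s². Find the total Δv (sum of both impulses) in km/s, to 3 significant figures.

The Hohmann ellipse has a_t = (r₁ + r₂)/2 = 12130 km.
Circular speed at r₁: v₁ = √(μ/r₁) = √(42830/3660) = 3.421 km/s.
Transfer-orbit speed at r₁ (vis-viva): v_p = √[μ(2/r₁ − 1/a_t)] = 4.458 km/s.
First burn Δv₁ = |v_p − v₁| = 1.037 km/s.
At r₂, v₂ = √(μ/r₂) = 1.44192 km/s.
Transfer-orbit speed at r₂: v_a = √[μ(2/r₂ − 1/a_t)] = 0.792046 km/s.
Second burn Δv₂ = |v₂ − v_a| = 0.6499 km/s.
Total Δv = Δv₁ + Δv₂ = 1.687 km/s.

Δv = 1.69 km/s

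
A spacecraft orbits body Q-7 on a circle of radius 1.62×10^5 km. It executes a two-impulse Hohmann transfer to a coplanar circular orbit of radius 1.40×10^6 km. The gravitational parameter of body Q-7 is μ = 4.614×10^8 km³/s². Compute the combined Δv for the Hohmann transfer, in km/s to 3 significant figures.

The Hohmann ellipse has a_t = (r₁ + r₂)/2 = 7.810×10^5 km.
Circular speed at r₁: v₁ = √(μ/r₁) = √(4.614×10^8/1.620×10^5) = 53.37 km/s.
On the transfer ellipse at r₁, vis-viva gives v_p = √[μ(2/r₁ − 1/a_t)] = 71.45 km/s.
First burn Δv₁ = |v_p − v₁| = 18.08 km/s.
At r₂, v₂ = √(μ/r₂) = 18.154 km/s.
Transfer-orbit speed at r₂: v_a = √[μ(2/r₂ − 1/a_t)] = 8.2681 km/s.
Second burn Δv₂ = |v₂ − v_a| = 9.886 km/s.
Total Δv = Δv₁ + Δv₂ = 27.97 km/s.

Δv = 28.0 km/s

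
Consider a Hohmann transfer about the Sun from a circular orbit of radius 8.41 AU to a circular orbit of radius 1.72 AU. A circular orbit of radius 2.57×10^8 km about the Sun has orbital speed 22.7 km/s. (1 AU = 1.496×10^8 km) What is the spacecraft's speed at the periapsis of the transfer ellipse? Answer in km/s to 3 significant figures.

v = 29.2 km/s

From the circular-orbit relation v² = μ/r at r = 2.57×10^8 km: μ = v²r = (22.7)² × 2.57×10^8 = 1.32430×10^11 km³/s².
In km: r₁ = 8.41 × 1.496×10^8 = 1.258136×10^9 km; r₂ = 1.72 × 1.496×10^8 = 2.57312×10^8 km.
Transfer-ellipse semi-major axis a_t = (r₁ + r₂)/2 = (1.258136×10^9 + 2.57312×10^8)/2 = 7.57724×10^8 km.
The periapsis of the transfer ellipse is at r = 2.57312×10^8 km.
From the vis-viva equation, v = √[μ(2/r − 1/a_t)] = 29.23 km/s.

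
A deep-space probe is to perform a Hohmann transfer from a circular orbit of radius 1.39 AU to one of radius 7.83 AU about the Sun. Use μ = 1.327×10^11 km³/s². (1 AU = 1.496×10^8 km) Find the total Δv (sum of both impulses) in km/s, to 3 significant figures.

Δv = 12.5 km/s

In km: r₁ = 1.39 × 1.496×10^8 = 2.07944×10^8 km; r₂ = 7.83 × 1.496×10^8 = 1.171368×10^9 km.
The Hohmann ellipse has a_t = (r₁ + r₂)/2 = 6.89656×10^8 km.
At r₁ the circular-orbit speed is v₁ = √(μ/r₁) = 25.2617 km/s.
On the transfer ellipse at r₁, vis-viva gives v_p = √[μ(2/r₁ − 1/a_t)] = 32.9225 km/s.
First burn Δv₁ = |v_p − v₁| = 7.661 km/s.
Circular speed at r₂: v₂ = √(μ/r₂) = 10.6436 km/s.
Transfer-orbit speed at r₂: v_a = √[μ(2/r₂ − 1/a_t)] = 5.84448 km/s.
Second burn Δv₂ = |v₂ − v_a| = 4.799 km/s.
Δv = Δv₁ + Δv₂ = 7.661 + 4.799 = 12.46 km/s.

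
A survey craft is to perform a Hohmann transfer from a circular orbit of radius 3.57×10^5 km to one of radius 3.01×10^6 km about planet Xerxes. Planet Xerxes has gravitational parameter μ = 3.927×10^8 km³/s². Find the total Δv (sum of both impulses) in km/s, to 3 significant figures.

Δv = 17.3 km/s

Transfer-ellipse semi-major axis a_t = (r₁ + r₂)/2 = (3.570×10^5 + 3.010×10^6)/2 = 1.6835×10^6 km.
Circular speed at r₁: v₁ = √(μ/r₁) = √(3.927×10^8/3.570×10^5) = 33.17 km/s.
Transfer-orbit speed at r₁ (vis-viva equation): v_p = √[μ(2/r₁ − 1/a_t)] = 44.35 km/s.
First burn Δv₁ = |v_p − v₁| = 11.18 km/s.
Circular speed at r₂: v₂ = √(μ/r₂) = 11.422 km/s.
Transfer-orbit speed at r₂: v_a = √[μ(2/r₂ − 1/a_t)] = 5.2599 km/s.
Second burn Δv₂ = |v₂ − v_a| = 6.162 km/s.
Δv = Δv₁ + Δv₂ = 11.18 + 6.162 = 17.34 km/s.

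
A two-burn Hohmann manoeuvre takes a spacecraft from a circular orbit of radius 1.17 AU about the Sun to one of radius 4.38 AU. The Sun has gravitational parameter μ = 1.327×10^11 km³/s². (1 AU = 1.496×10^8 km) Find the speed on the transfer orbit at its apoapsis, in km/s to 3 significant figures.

v = 9.24 km/s

In km: r₁ = 1.17 × 1.496×10^8 = 1.75032×10^8 km; r₂ = 4.38 × 1.496×10^8 = 6.55248×10^8 km.
Transfer-ellipse semi-major axis a_t = (r₁ + r₂)/2 = (1.75032×10^8 + 6.55248×10^8)/2 = 4.1514×10^8 km.
At apoapsis, r = 6.55248×10^8 km.
Applying v² = μ(2/r − 1/a_t): v = 9.240 km/s.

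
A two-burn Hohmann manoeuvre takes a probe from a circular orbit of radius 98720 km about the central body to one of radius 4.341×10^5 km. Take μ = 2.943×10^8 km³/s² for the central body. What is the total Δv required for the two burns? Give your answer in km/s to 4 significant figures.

Transfer-ellipse semi-major axis a_t = (r₁ + r₂)/2 = (98720 + 4.341×10^5)/2 = 2.6641×10^5 km.
At r₁ the circular-orbit speed is v₁ = √(μ/r₁) = 54.6000 km/s.
On the transfer ellipse at r₁, vis-viva equation gives v_p = √[μ(2/r₁ − 1/a_t)] = 69.6967 km/s.
First burn Δv₁ = |v_p − v₁| = 15.0967 km/s.
At r₂, v₂ = √(μ/r₂) = 26.03756 km/s.
Transfer-orbit speed at r₂: v_a = √[μ(2/r₂ − 1/a_t)] = 15.84994 km/s.
Second burn Δv₂ = |v₂ − v_a| = 10.1876 km/s.
Δv = Δv₁ + Δv₂ = 15.0967 + 10.1876 = 25.28 km/s.

Δv = 25.28 km/s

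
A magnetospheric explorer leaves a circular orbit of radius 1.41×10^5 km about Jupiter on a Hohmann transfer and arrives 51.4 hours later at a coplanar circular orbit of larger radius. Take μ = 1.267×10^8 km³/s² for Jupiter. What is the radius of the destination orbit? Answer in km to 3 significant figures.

Transfer time t = 51.4 hours = 1.8504×10^5 s, and t = π√(a_t³/μ).
So a_t = (μ t²/π²)^(1/3) = (1.267×10^8 × (1.8504×10^5)² / π²)^(1/3) = 7.6033×10^5 km.
Since a_t = (r₁ + r₂)/2, r₂ = 2a_t − r₁ = 2×7.6033×10^5 − 1.410×10^5 = 1.37966×10^6 km.

r₂ = 1.38×10^6 km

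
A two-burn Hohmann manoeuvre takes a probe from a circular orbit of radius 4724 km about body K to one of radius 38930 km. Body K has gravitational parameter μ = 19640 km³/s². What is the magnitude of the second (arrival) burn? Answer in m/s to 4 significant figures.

Transfer-ellipse semi-major axis a_t = (r₁ + r₂)/2 = (4724 + 38930)/2 = 21827 km.
On the circular orbit at r = 38930 km, v_c = √(μ/r) = 0.71028 km/s.
Vis-viva on the transfer ellipse at r = 38930 km gives v_t = √[μ(2/r − 1/a_t)] = 0.33044 km/s.
Δv₂ = |v_t − v_c| = |0.33044 − 0.71028| = 0.3798 km/s.

Δv₂ = 379.8 m/s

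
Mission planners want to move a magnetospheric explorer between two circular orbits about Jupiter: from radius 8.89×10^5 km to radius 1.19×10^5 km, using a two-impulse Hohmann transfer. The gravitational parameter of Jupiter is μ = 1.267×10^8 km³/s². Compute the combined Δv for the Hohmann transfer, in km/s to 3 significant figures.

Δv = 16.8 km/s

The Hohmann ellipse has a_t = (r₁ + r₂)/2 = 5.040×10^5 km.
Circular speed at r₁: v₁ = √(μ/r₁) = √(1.267×10^8/8.890×10^5) = 11.9382 km/s.
Transfer-orbit speed at r₁ (vis-viva): v_a = √[μ(2/r₁ − 1/a_t)] = 5.80090 km/s.
First burn Δv₁ = |v_a − v₁| = 6.1373 km/s.
Circular speed at r₂: v₂ = √(μ/r₂) = 32.630 km/s.
Transfer-orbit speed at r₂: v_p = √[μ(2/r₂ − 1/a_t)] = 43.336 km/s.
Second burn Δv₂ = |v₂ − v_p| = 10.706 km/s.
Total Δv = Δv₁ + Δv₂ = 16.84 km/s.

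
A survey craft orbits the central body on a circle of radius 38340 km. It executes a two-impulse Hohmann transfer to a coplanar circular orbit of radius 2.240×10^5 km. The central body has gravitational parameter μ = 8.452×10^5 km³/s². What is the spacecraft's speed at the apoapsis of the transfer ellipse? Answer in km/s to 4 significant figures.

v = 1.050 km/s

Transfer-ellipse semi-major axis a_t = (r₁ + r₂)/2 = (38340 + 2.240×10^5)/2 = 1.3117×10^5 km.
At apoapsis, r = 2.240×10^5 km.
Vis-viva: v = √[μ(2/r − 1/a_t)] = √[8.452×10^5 × (2/2.240×10^5 − 1/1.3117×10^5)] = 1.050 km/s.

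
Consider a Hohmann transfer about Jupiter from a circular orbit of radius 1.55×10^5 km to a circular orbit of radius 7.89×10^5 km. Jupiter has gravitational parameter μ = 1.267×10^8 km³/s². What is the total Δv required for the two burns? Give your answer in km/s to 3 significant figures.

Semi-major axis of the transfer orbit: a_t = (1.550×10^5 + 7.890×10^5)/2 = 4.720×10^5 km.
Circular speed at r₁: v₁ = √(μ/r₁) = √(1.267×10^8/1.550×10^5) = 28.591 km/s.
Transfer-orbit speed at r₁ (vis-viva): v_p = √[μ(2/r₁ − 1/a_t)] = 36.965 km/s.
First burn Δv₁ = |v_p − v₁| = 8.374 km/s.
At r₂, v₂ = √(μ/r₂) = 12.672 km/s.
Transfer-orbit speed at r₂: v_a = √[μ(2/r₂ − 1/a_t)] = 7.2618 km/s.
Second burn Δv₂ = |v₂ − v_a| = 5.410 km/s.
Δv = Δv₁ + Δv₂ = 8.374 + 5.410 = 13.78 km/s.

Δv = 13.8 km/s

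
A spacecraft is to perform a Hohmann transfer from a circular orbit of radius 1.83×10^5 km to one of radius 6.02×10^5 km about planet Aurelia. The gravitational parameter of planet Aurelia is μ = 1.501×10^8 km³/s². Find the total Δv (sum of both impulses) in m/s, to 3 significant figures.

Transfer-ellipse semi-major axis a_t = (r₁ + r₂)/2 = (1.830×10^5 + 6.020×10^5)/2 = 3.925×10^5 km.
At r₁ the circular-orbit speed is v₁ = √(μ/r₁) = 28.6395 km/s.
On the transfer ellipse at r₁, vis-viva gives v_p = √[μ(2/r₁ − 1/a_t)] = 35.4685 km/s.
First burn Δv₁ = |v_p − v₁| = 6.829 km/s.
At r₂, v₂ = √(μ/r₂) = 15.790 km/s.
Transfer-orbit speed at r₂: v_a = √[μ(2/r₂ − 1/a_t)] = 10.782 km/s.
Second burn Δv₂ = |v₂ − v_a| = 5.008 km/s.
Total Δv = Δv₁ + Δv₂ = 11.84 km/s.

Δv = 11800 m/s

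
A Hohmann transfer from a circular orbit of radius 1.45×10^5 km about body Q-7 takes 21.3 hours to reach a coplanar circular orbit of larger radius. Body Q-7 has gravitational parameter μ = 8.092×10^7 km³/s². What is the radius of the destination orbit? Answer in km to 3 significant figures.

Transfer time t = 21.3 hours = 76680 s, and t = π√(a_t³/μ).
So a_t = (μ t²/π²)^(1/3) = (8.092×10^7 × (76680)² / π²)^(1/3) = 3.6395×10^5 km.
Since a_t = (r₁ + r₂)/2, r₂ = 2a_t − r₁ = 2×3.6395×10^5 − 1.450×10^5 = 5.829×10^5 km.

r₂ = 5.83×10^5 km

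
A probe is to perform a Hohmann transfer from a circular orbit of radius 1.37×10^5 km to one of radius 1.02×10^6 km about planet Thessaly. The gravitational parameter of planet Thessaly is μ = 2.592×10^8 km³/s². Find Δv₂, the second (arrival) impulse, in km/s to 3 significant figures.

Δv₂ = 8.18 km/s

Transfer-ellipse semi-major axis a_t = (r₁ + r₂)/2 = (1.370×10^5 + 1.020×10^6)/2 = 5.785×10^5 km.
Circular speed at r = 1.020×10^6 km: v_c = √(μ/r) = 15.941 km/s.
Transfer-orbit speed at the same r (vis-viva, a = a_t): v_t = √[μ(2/r − 1/a_t)] = 7.7576 km/s.
Δv₂ = |v_t − v_c| = |7.7576 − 15.941| = 8.183 km/s.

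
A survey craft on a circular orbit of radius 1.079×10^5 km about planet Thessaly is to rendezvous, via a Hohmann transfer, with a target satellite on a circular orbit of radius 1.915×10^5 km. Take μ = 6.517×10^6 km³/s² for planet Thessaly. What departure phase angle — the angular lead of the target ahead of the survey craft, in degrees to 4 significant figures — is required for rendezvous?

Semi-major axis of the transfer orbit: a_t = (1.079×10^5 + 1.915×10^5)/2 = 1.497×10^5 km.
Transfer time t = π√(a_t³/μ) = 71278.5 s.
Target angular speed ω₂ = √(μ/r₂³) = 3.04629×10^-5 rad/s.
Angle swept by the target during transfer: ω₂·t = 2.1713 rad = 124.41°.
Arrival is 180° from departure on the ellipse, so φ = 180° − 124.41° = 55.59°.

φ = 55.59°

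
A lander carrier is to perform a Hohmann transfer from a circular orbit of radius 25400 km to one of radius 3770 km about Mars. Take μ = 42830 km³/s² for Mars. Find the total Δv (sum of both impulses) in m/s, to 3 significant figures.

Δv = 1720 m/s

The Hohmann ellipse has a_t = (r₁ + r₂)/2 = 14585 km.
Circular speed at r₁: v₁ = √(μ/r₁) = √(42830/25400) = 1.29855 km/s.
On the transfer ellipse at r₁, vis-viva equation gives v_a = √[μ(2/r₁ − 1/a_t)] = 0.660199 km/s.
First burn Δv₁ = |v_a − v₁| = 0.63835 km/s.
Circular speed at r₂: v₂ = √(μ/r₂) = 3.370570 km/s.
Transfer-orbit speed at r₂: v_p = √[μ(2/r₂ − 1/a_t)] = 4.448023 km/s.
Second burn Δv₂ = |v₂ − v_p| = 1.0775 km/s.
Total Δv = Δv₁ + Δv₂ = 1.716 km/s.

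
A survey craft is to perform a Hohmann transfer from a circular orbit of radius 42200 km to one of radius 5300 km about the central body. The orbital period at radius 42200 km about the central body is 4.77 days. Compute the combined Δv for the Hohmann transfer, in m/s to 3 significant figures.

Δv = 944 m/s

From Kepler's third law T² = 4π²r³/μ at r = 42200 km, T = 4.77 days = 4.77 × 86400 s = 4.12128×10^5 s: μ = 4π²r³/T² = 17467.6 km³/s².
Transfer-ellipse semi-major axis a_t = (r₁ + r₂)/2 = (42200 + 5300)/2 = 23750 km.
Circular speed at r₁: v₁ = √(μ/r₁) = √(17467.6/42200) = 0.643369 km/s.
Transfer-orbit speed at r₁ (v² = μ(2/r − 1/a)): v_a = √[μ(2/r₁ − 1/a_t)] = 0.303925 km/s.
First burn Δv₁ = |v_a − v₁| = 0.3394 km/s.
Circular speed at r₂: v₂ = √(μ/r₂) = 1.8154 km/s.
Transfer-orbit speed at r₂: v_p = √[μ(2/r₂ − 1/a_t)] = 2.4199 km/s.
Second burn Δv₂ = |v₂ − v_p| = 0.6045 km/s.
Δv = Δv₁ + Δv₂ = 0.3394 + 0.6045 = 0.9439 km/s.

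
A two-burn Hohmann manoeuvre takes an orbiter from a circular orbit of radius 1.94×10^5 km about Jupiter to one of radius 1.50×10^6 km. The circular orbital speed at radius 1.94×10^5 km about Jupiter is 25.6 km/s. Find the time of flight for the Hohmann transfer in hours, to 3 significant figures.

From the circular-orbit relation v² = μ/r at r = 1.94×10^5 km: μ = v²r = (25.6)² × 1.94×10^5 = 1.27140×10^8 km³/s².
Semi-major axis of the transfer orbit: a_t = (1.940×10^5 + 1.500×10^6)/2 = 8.470×10^5 km.
By Kepler's third law the transfer-orbit period is T = 2π√(a_t³/μ), so t = T/2 = 2.172×10^5 s.
Converting: 2.172×10^5 s ÷ 3600 s/hour = 60.3 hours.

t = 60.3 hours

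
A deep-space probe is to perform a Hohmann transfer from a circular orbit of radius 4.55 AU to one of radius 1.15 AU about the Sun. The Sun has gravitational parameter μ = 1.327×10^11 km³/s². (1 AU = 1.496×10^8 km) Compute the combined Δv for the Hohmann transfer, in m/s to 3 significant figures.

In km: r₁ = 4.55 × 1.496×10^8 = 6.8068×10^8 km; r₂ = 1.15 × 1.496×10^8 = 1.7204×10^8 km.
The Hohmann ellipse has a_t = (r₁ + r₂)/2 = 4.2636×10^8 km.
Circular speed at r₁: v₁ = √(μ/r₁) = √(1.327×10^11/6.8068×10^8) = 13.9625 km/s.
Transfer-orbit speed at r₁ (vis-viva): v_a = √[μ(2/r₁ − 1/a_t)] = 8.86932 km/s.
First burn Δv₁ = |v_a − v₁| = 5.093 km/s.
At r₂, v₂ = √(μ/r₂) = 27.773 km/s.
Transfer-orbit speed at r₂: v_p = √[μ(2/r₂ − 1/a_t)] = 35.092 km/s.
Second burn Δv₂ = |v₂ − v_p| = 7.319 km/s.
Δv = Δv₁ + Δv₂ = 5.093 + 7.319 = 12.41 km/s.

Δv = 12400 m/s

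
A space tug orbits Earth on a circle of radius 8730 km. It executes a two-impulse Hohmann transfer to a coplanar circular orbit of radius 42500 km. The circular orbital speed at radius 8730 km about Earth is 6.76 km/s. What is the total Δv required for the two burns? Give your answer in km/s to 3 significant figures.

Δv = 3.22 km/s

From the circular-orbit relation v² = μ/r at r = 8730 km: μ = v²r = (6.76)² × 8730 = 3.98940×10^5 km³/s².
The Hohmann ellipse has a_t = (r₁ + r₂)/2 = 25615 km.
At r₁ the circular-orbit speed is v₁ = √(μ/r₁) = 6.760 km/s.
Transfer-orbit speed at r₁ (vis-viva equation): v_p = √[μ(2/r₁ − 1/a_t)] = 8.708 km/s.
First burn Δv₁ = |v_p − v₁| = 1.948 km/s.
Circular speed at r₂: v₂ = √(μ/r₂) = 3.064 km/s.
Transfer-orbit speed at r₂: v_a = √[μ(2/r₂ − 1/a_t)] = 1.789 km/s.
Second burn Δv₂ = |v₂ − v_a| = 1.275 km/s.
Total Δv = Δv₁ + Δv₂ = 3.223 km/s.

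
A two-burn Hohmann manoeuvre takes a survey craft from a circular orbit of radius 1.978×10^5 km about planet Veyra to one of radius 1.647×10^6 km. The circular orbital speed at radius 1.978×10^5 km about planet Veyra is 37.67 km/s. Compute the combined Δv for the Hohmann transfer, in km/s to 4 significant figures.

From the circular-orbit relation v² = μ/r at r = 1.978×10^5 km: μ = v²r = (37.67)² × 1.978×10^5 = 2.80684×10^8 km³/s².
Transfer-ellipse semi-major axis a_t = (r₁ + r₂)/2 = (1.978×10^5 + 1.647×10^6)/2 = 9.224×10^5 km.
Circular speed at r₁: v₁ = √(μ/r₁) = √(2.80684×10^8/1.978×10^5) = 37.67 km/s.
Transfer-orbit speed at r₁ (vis-viva equation): v_p = √[μ(2/r₁ − 1/a_t)] = 50.34 km/s.
First burn Δv₁ = |v_p − v₁| = 12.67 km/s.
Circular speed at r₂: v₂ = √(μ/r₂) = 13.0546 km/s.
Transfer-orbit speed at r₂: v_a = √[μ(2/r₂ − 1/a_t)] = 6.04527 km/s.
Second burn Δv₂ = |v₂ − v_a| = 7.009 km/s.
Total Δv = Δv₁ + Δv₂ = 19.68 km/s.

Δv = 19.68 km/s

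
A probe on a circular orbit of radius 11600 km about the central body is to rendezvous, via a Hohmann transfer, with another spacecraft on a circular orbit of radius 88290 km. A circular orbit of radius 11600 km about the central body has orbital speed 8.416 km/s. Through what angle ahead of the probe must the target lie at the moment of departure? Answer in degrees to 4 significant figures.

φ = 103.4°

From the circular-orbit relation v² = μ/r at r = 11600 km: μ = v²r = (8.416)² × 11600 = 8.21617×10^5 km³/s².
Semi-major axis of the transfer orbit: a_t = (11600 + 88290)/2 = 49945 km.
The half-period of the transfer ellipse is t = π√(a_t³/μ) = 38685.9 s.
The target's mean motion on its circular orbit is ω₂ = √(μ/r₂³) = 3.45515×10^-5 rad/s.
Angle swept by the target during transfer: ω₂·t = 1.33666 rad = 76.58°.
Arrival is 180° from departure on the ellipse, so φ = 180° − 76.58° = 103.4°.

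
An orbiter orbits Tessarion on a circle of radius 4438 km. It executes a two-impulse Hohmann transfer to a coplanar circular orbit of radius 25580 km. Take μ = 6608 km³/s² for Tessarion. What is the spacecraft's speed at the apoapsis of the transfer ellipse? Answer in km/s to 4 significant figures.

v = 0.2764 km/s

Semi-major axis of the transfer orbit: a_t = (4438 + 25580)/2 = 15009 km.
At apoapsis, r = 25580 km.
From the vis-viva equation, v = √[μ(2/r − 1/a_t)] = 0.2764 km/s.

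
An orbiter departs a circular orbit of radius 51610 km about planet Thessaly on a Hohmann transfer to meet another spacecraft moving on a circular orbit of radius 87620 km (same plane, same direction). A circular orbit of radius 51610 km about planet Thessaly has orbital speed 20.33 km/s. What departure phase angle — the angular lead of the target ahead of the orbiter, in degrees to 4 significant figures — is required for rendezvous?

From the circular-orbit relation v² = μ/r at r = 51610 km: μ = v²r = (20.33)² × 51610 = 2.13309×10^7 km³/s².
Transfer-ellipse semi-major axis a_t = (r₁ + r₂)/2 = (51610 + 87620)/2 = 69615 km.
The half-period of the transfer ellipse is t = π√(a_t³/μ) = 12494 s.
Target angular speed ω₂ = √(μ/r₂³) = 1.7807×10^-4 rad/s.
Angle swept by the target during transfer: ω₂·t = 2.2248 rad = 127.47°.
The orbiter traverses 180° on the transfer ellipse, so the target must lead by 180° − 127.47° = 52.53°.

φ = 52.53°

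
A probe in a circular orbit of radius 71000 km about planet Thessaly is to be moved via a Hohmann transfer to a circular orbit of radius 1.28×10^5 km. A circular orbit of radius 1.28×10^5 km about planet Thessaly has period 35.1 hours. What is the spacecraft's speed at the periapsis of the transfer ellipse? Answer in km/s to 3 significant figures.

From Kepler's third law T² = 4π²r³/μ at r = 1.28×10^5 km, T = 35.1 hours = 35.1 × 3600 s = 1.2636×10^5 s: μ = 4π²r³/T² = 5.18526×10^6 km³/s².
The Hohmann ellipse has a_t = (r₁ + r₂)/2 = 99500 km.
The periapsis of the transfer ellipse is at r = 71000 km.
Vis-viva: v = √[μ(2/r − 1/a_t)] = √[5.18526×10^6 × (2/71000 − 1/99500)] = 9.693 km/s.

v = 9.69 km/s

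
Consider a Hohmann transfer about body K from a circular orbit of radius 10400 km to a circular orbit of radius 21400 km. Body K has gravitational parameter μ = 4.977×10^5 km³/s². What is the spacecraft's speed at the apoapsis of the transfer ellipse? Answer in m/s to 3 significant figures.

Transfer-ellipse semi-major axis a_t = (r₁ + r₂)/2 = (10400 + 21400)/2 = 15900 km.
At apoapsis, r = 21400 km.
From the vis-viva equation, v = √[μ(2/r − 1/a_t)] = 3.900 km/s.

v = 3900 m/s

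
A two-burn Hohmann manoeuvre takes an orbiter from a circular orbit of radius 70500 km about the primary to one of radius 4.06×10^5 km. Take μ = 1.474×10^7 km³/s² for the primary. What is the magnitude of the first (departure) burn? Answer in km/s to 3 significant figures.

Semi-major axis of the transfer orbit: a_t = (70500 + 4.060×10^5)/2 = 2.3825×10^5 km.
Circular speed at r = 70500 km: v_c = √(μ/r) = 14.460 km/s.
Vis-viva on the transfer ellipse at r = 70500 km gives v_t = √[μ(2/r − 1/a_t)] = 18.876 km/s.
Δv₁ = |v_t − v_c| = |18.876 − 14.460| = 4.416 km/s.

Δv₁ = 4.42 km/s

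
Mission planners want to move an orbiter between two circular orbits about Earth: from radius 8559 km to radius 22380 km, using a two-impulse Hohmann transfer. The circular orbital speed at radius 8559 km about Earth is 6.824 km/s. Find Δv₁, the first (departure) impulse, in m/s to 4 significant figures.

From the circular-orbit relation v² = μ/r at r = 8559 km: μ = v²r = (6.824)² × 8559 = 3.98567×10^5 km³/s².
The Hohmann ellipse has a_t = (r₁ + r₂)/2 = 15469.5 km.
Circular speed at r = 8559 km: v_c = √(μ/r) = 6.824 km/s.
Transfer-orbit speed at the same r (vis-viva, a = a_t): v_t = √[μ(2/r − 1/a_t)] = 8.208 km/s.
Δv₁ = |v_t − v_c| = |8.208 − 6.824| = 1.384 km/s.

Δv₁ = 1384 m/s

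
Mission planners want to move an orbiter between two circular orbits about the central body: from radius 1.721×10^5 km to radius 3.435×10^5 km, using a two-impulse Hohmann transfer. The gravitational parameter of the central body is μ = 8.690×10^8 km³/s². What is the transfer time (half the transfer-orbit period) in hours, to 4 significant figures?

Semi-major axis of the transfer orbit: a_t = (1.721×10^5 + 3.435×10^5)/2 = 2.578×10^5 km.
Half the transfer-orbit period gives t = π√(a_t³/μ) = 13950 s.
Converting: 13950 s ÷ 3600 s/hour = 3.875 hours.

t = 3.875 hours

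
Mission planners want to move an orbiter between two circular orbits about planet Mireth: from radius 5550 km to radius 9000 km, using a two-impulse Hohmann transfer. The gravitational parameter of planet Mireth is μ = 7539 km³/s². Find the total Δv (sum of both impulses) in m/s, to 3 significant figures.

Δv = 247 m/s

Semi-major axis of the transfer orbit: a_t = (5550 + 9000)/2 = 7275 km.
At r₁ the circular-orbit speed is v₁ = √(μ/r₁) = 1.165495 km/s.
Transfer-orbit speed at r₁ (vis-viva): v_p = √[μ(2/r₁ − 1/a_t)] = 1.296329 km/s.
First burn Δv₁ = |v_p − v₁| = 0.13083 km/s.
Circular speed at r₂: v₂ = √(μ/r₂) = 0.91524 km/s.
Transfer-orbit speed at r₂: v_a = √[μ(2/r₂ − 1/a_t)] = 0.79940 km/s.
Second burn Δv₂ = |v₂ − v_a| = 0.11584 km/s.
Total Δv = Δv₁ + Δv₂ = 0.2467 km/s.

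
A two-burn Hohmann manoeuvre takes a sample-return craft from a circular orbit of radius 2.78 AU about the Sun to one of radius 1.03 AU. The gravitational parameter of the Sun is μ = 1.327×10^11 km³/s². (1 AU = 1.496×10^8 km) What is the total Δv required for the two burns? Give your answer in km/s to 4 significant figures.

Δv = 10.83 km/s

In km: r₁ = 2.78 × 1.496×10^8 = 4.15888×10^8 km; r₂ = 1.03 × 1.496×10^8 = 1.54088×10^8 km.
The Hohmann ellipse has a_t = (r₁ + r₂)/2 = 2.84988×10^8 km.
Circular speed at r₁: v₁ = √(μ/r₁) = √(1.327×10^11/4.15888×10^8) = 17.863 km/s.
On the transfer ellipse at r₁, v² = μ(2/r − 1/a) gives v_a = √[μ(2/r₁ − 1/a_t)] = 13.135 km/s.
First burn Δv₁ = |v_a − v₁| = 4.728 km/s.
At r₂, v₂ = √(μ/r₂) = 29.346 km/s.
Transfer-orbit speed at r₂: v_p = √[μ(2/r₂ − 1/a_t)] = 35.451 km/s.
Second burn Δv₂ = |v₂ − v_p| = 6.105 km/s.
Δv = Δv₁ + Δv₂ = 4.728 + 6.105 = 10.83 km/s.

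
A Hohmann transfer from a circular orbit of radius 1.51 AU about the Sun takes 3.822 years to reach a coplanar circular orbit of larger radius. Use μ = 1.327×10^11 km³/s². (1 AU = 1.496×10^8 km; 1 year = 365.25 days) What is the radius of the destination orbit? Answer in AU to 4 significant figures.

r₂ = 6.250 AU

In km: r₁ = 1.51 × 1.496×10^8 = 2.25896×10^8 km.
Transfer time t = 3.822 years × 365.25 × 86400 s = 1.206131472×10^8 s, and t = π√(a_t³/μ).
So a_t = (μ t²/π²)^(1/3) = (1.327×10^11 × (1.206131472×10^8)² / π²)^(1/3) = 5.8048×10^8 km.
Since a_t = (r₁ + r₂)/2, r₂ = 2a_t − r₁ = 2×5.8048×10^8 − 2.25896×10^8 = 9.35064×10^8 km.
In AU: r₂ = 9.35064×10^8 / 1.496×10^8 = 6.250 AU.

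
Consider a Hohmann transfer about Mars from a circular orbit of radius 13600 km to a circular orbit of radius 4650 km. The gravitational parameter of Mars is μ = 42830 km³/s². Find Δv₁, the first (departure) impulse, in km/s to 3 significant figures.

Δv₁ = 0.508 km/s

The Hohmann ellipse has a_t = (r₁ + r₂)/2 = 9125 km.
Circular speed at r = 13600 km: v_c = √(μ/r) = 1.7746 km/s.
Vis-viva on the transfer ellipse at r = 13600 km gives v_t = √[μ(2/r − 1/a_t)] = 1.2668 km/s.
Δv₁ = |v_t − v_c| = |1.2668 − 1.7746| = 0.5078 km/s.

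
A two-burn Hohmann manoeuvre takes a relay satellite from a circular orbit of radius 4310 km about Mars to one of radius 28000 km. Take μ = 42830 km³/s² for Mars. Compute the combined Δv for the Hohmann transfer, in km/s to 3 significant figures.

Δv = 1.60 km/s

Semi-major axis of the transfer orbit: a_t = (4310 + 28000)/2 = 16155 km.
At r₁ the circular-orbit speed is v₁ = √(μ/r₁) = 3.15236 km/s.
On the transfer ellipse at r₁, v² = μ(2/r − 1/a) gives v_p = √[μ(2/r₁ − 1/a_t)] = 4.15012 km/s.
First burn Δv₁ = |v_p − v₁| = 0.9978 km/s.
At r₂, v₂ = √(μ/r₂) = 1.2368 km/s.
Transfer-orbit speed at r₂: v_a = √[μ(2/r₂ − 1/a_t)] = 0.63882 km/s.
Second burn Δv₂ = |v₂ − v_a| = 0.5980 km/s.
Δv = Δv₁ + Δv₂ = 0.9978 + 0.5980 = 1.596 km/s.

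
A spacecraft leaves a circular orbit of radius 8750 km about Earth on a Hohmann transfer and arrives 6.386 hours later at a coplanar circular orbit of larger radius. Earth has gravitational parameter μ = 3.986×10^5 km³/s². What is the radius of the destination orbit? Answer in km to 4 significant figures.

Transfer time t = 6.386 hours = 22989.6 s, and t = π√(a_t³/μ).
So a_t = (μ t²/π²)^(1/3) = (3.986×10^5 × (22989.6)² / π²)^(1/3) = 27740 km.
Since a_t = (r₁ + r₂)/2, r₂ = 2a_t − r₁ = 2×27740 − 8750 = 46730 km.

r₂ = 46730 km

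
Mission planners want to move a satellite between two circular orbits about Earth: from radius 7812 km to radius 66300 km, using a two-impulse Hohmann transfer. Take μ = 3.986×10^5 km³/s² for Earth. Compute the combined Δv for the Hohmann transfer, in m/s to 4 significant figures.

Transfer-ellipse semi-major axis a_t = (r₁ + r₂)/2 = (7812 + 66300)/2 = 37056 km.
At r₁ the circular-orbit speed is v₁ = √(μ/r₁) = 7.143 km/s.
On the transfer ellipse at r₁, vis-viva gives v_p = √[μ(2/r₁ − 1/a_t)] = 9.555 km/s.
First burn Δv₁ = |v_p − v₁| = 2.412 km/s.
At r₂, v₂ = √(μ/r₂) = 2.452 km/s.
Transfer-orbit speed at r₂: v_a = √[μ(2/r₂ − 1/a_t)] = 1.126 km/s.
Second burn Δv₂ = |v₂ − v_a| = 1.326 km/s.
Δv = Δv₁ + Δv₂ = 2.412 + 1.326 = 3.738 km/s.

Δv = 3738 m/s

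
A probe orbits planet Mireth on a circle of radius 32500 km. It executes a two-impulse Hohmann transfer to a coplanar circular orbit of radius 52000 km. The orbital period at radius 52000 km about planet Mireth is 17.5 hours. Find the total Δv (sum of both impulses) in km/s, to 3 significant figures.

Δv = 1.36 km/s

From Kepler's third law T² = 4π²r³/μ at r = 52000 km, T = 17.5 hours = 17.5 × 3600 s = 63000 s: μ = 4π²r³/T² = 1.39858×10^6 km³/s².
Semi-major axis of the transfer orbit: a_t = (32500 + 52000)/2 = 42250 km.
Circular speed at r₁: v₁ = √(μ/r₁) = √(1.39858×10^6/32500) = 6.55998 km/s.
Transfer-orbit speed at r₁ (v² = μ(2/r − 1/a)): v_p = √[μ(2/r₁ − 1/a_t)] = 7.27765 km/s.
First burn Δv₁ = |v_p − v₁| = 0.7177 km/s.
At r₂, v₂ = √(μ/r₂) = 5.1861 km/s.
Transfer-orbit speed at r₂: v_a = √[μ(2/r₂ − 1/a_t)] = 4.5485 km/s.
Second burn Δv₂ = |v₂ − v_a| = 0.6376 km/s.
Total Δv = Δv₁ + Δv₂ = 1.355 km/s.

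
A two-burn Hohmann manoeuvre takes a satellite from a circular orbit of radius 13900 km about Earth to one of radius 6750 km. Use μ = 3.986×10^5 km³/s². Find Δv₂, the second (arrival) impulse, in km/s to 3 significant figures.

Transfer-ellipse semi-major axis a_t = (r₁ + r₂)/2 = (13900 + 6750)/2 = 10325 km.
On the circular orbit at r = 6750 km, v_c = √(μ/r) = 7.6845 km/s.
Transfer-orbit speed at the same r (vis-viva, a = a_t): v_t = √[μ(2/r − 1/a_t)] = 8.9162 km/s.
Δv₂ = |v_t − v_c| = |8.9162 − 7.6845| = 1.232 km/s.

Δv₂ = 1.23 km/s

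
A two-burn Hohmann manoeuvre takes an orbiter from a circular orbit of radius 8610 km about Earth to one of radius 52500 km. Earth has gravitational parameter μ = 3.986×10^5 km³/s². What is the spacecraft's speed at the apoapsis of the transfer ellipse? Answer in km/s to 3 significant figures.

Semi-major axis of the transfer orbit: a_t = (8610 + 52500)/2 = 30555 km.
At apoapsis, r = 52500 km.
Vis-viva: v = √[μ(2/r − 1/a_t)] = √[3.986×10^5 × (2/52500 − 1/30555)] = 1.463 km/s.

v = 1.46 km/s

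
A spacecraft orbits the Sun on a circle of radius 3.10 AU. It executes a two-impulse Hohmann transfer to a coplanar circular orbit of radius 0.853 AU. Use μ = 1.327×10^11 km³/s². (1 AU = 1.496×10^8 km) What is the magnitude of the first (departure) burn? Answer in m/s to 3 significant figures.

Δv₁ = 5800 m/s

In km: r₁ = 3.10 × 1.496×10^8 = 4.6376×10^8 km; r₂ = 0.853 × 1.496×10^8 = 1.276088×10^8 km.
Transfer-ellipse semi-major axis a_t = (r₁ + r₂)/2 = (4.6376×10^8 + 1.276088×10^8)/2 = 2.956844×10^8 km.
On the circular orbit at r = 4.6376×10^8 km, v_c = √(μ/r) = 16.916 km/s.
Vis-viva on the transfer ellipse at r = 4.6376×10^8 km gives v_t = √[μ(2/r − 1/a_t)] = 11.113 km/s.
Δv₁ = |v_t − v_c| = |11.113 − 16.916| = 5.803 km/s.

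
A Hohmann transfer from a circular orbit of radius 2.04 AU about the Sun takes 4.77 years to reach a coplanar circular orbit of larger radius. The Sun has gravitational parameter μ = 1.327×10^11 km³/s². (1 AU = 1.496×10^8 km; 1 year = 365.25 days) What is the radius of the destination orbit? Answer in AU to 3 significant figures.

In km: r₁ = 2.04 × 1.496×10^8 = 3.05184×10^8 km.
Transfer time t = 4.77 years × 365.25 × 86400 s = 1.50529752×10^8 s, and t = π√(a_t³/μ).
So a_t = (μ t²/π²)^(1/3) = (1.327×10^11 × (1.50529752×10^8)² / π²)^(1/3) = 6.7288×10^8 km.
Since a_t = (r₁ + r₂)/2, r₂ = 2a_t − r₁ = 2×6.7288×10^8 − 3.05184×10^8 = 1.040576×10^9 km.
In AU: r₂ = 1.040576×10^9 / 1.496×10^8 = 6.96 AU.

r₂ = 6.96 AU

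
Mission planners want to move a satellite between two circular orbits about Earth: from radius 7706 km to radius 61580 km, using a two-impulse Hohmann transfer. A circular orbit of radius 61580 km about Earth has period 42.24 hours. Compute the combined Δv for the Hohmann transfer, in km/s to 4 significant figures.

Δv = 3.741 km/s

From Kepler's third law T² = 4π²r³/μ at r = 61580 km, T = 42.24 hours = 42.24 × 3600 s = 1.52064×10^5 s: μ = 4π²r³/T² = 3.98681×10^5 km³/s².
The Hohmann ellipse has a_t = (r₁ + r₂)/2 = 34643 km.
At r₁ the circular-orbit speed is v₁ = √(μ/r₁) = 7.193 km/s.
On the transfer ellipse at r₁, vis-viva gives v_p = √[μ(2/r₁ − 1/a_t)] = 9.590 km/s.
First burn Δv₁ = |v_p − v₁| = 2.397 km/s.
At r₂, v₂ = √(μ/r₂) = 2.544 km/s.
Transfer-orbit speed at r₂: v_a = √[μ(2/r₂ − 1/a_t)] = 1.200 km/s.
Second burn Δv₂ = |v₂ − v_a| = 1.344 km/s.
Δv = Δv₁ + Δv₂ = 2.397 + 1.344 = 3.741 km/s.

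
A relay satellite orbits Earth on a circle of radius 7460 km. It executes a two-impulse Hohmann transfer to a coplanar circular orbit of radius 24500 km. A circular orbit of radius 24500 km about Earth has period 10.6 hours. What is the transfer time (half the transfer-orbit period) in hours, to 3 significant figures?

t = 2.79 hours

From Kepler's third law T² = 4π²r³/μ at r = 24500 km, T = 10.6 hours = 10.6 × 3600 s = 38160 s: μ = 4π²r³/T² = 3.98695×10^5 km³/s².
Semi-major axis of the transfer orbit: a_t = (7460 + 24500)/2 = 15980 km.
Transfer time t = π√(a_t³/μ) = π√((15980)³ / 3.98695×10^5) = 10050 s.
Converting: 10050 s ÷ 3600 s/hour = 2.79 hours.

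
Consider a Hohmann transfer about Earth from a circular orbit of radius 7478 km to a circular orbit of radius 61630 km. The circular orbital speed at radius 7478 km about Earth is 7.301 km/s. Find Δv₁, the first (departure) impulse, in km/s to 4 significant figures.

From the circular-orbit relation v² = μ/r at r = 7478 km: μ = v²r = (7.301)² × 7478 = 3.98612×10^5 km³/s².
Transfer-ellipse semi-major axis a_t = (r₁ + r₂)/2 = (7478 + 61630)/2 = 34554 km.
Circular speed at r = 7478 km: v_c = √(μ/r) = 7.301 km/s.
Transfer-orbit speed at the same r (vis-viva, a = a_t): v_t = √[μ(2/r − 1/a_t)] = 9.751 km/s.
Δv₁ = |v_t − v_c| = |9.751 − 7.301| = 2.450 km/s.

Δv₁ = 2.450 km/s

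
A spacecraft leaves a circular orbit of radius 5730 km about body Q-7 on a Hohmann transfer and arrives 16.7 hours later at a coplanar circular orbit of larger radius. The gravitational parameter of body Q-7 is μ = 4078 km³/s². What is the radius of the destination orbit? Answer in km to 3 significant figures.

Transfer time t = 16.7 hours = 60120 s, and t = π√(a_t³/μ).
So a_t = (μ t²/π²)^(1/3) = (4078 × (60120)² / π²)^(1/3) = 11430 km.
Since a_t = (r₁ + r₂)/2, r₂ = 2a_t − r₁ = 2×11430 − 5730 = 17130 km.

r₂ = 17100 km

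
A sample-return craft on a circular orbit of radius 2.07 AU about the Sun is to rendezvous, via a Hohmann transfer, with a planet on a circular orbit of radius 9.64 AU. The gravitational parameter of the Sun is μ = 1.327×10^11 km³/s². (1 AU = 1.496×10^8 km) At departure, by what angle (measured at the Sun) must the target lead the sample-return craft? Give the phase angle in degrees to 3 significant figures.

In km: r₁ = 2.07 × 1.496×10^8 = 3.09672×10^8 km; r₂ = 9.64 × 1.496×10^8 = 1.442144×10^9 km.
The Hohmann ellipse has a_t = (r₁ + r₂)/2 = 8.75908×10^8 km.
Transfer time t = π√(a_t³/μ) = 2.236×10^8 s.
The target's mean motion on its circular orbit is ω₂ = √(μ/r₂³) = 6.652×10^-9 rad/s.
Angle swept by the target during transfer: ω₂·t = 1.487 rad = 85.20°.
Arrival is 180° from departure on the ellipse, so φ = 180° − 85.20° = 94.8°.

φ = 94.8°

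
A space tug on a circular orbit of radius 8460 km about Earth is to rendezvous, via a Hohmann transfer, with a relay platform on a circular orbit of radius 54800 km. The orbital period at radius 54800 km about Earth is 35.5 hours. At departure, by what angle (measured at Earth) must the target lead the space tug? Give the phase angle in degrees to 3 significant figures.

From Kepler's third law T² = 4π²r³/μ at r = 54800 km, T = 35.5 hours = 35.5 × 3600 s = 1.278×10^5 s: μ = 4π²r³/T² = 3.97777×10^5 km³/s².
Semi-major axis of the transfer orbit: a_t = (8460 + 54800)/2 = 31630 km.
The half-period of the transfer ellipse is t = π√(a_t³/μ) = 28021 s.
Target angular speed ω₂ = √(μ/r₂³) = 4.9164×10^-5 rad/s.
Angle swept by the target during transfer: ω₂·t = 1.3776 rad = 78.93°.
The space tug traverses 180° on the transfer ellipse, so the target must lead by 180° − 78.93° = 101°.

φ = 101°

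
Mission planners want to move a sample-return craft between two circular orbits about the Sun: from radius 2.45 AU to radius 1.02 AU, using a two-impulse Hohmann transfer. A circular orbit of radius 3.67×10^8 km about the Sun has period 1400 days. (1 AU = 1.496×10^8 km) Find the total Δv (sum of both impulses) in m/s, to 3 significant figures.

From Kepler's third law T² = 4π²r³/μ at r = 3.67×10^8 km, T = 1400 days = 1400 × 86400 s = 1.2096×10^8 s: μ = 4π²r³/T² = 1.33375×10^11 km³/s².
In km: r₁ = 2.45 × 1.496×10^8 = 3.6652×10^8 km; r₂ = 1.02 × 1.496×10^8 = 1.52592×10^8 km.
Transfer-ellipse semi-major axis a_t = (r₁ + r₂)/2 = (3.6652×10^8 + 1.52592×10^8)/2 = 2.59556×10^8 km.
At r₁ the circular-orbit speed is v₁ = √(μ/r₁) = 19.08 km/s.
On the transfer ellipse at r₁, vis-viva equation gives v_a = √[μ(2/r₁ − 1/a_t)] = 14.63 km/s.
First burn Δv₁ = |v_a − v₁| = 4.450 km/s.
Circular speed at r₂: v₂ = √(μ/r₂) = 29.56455 km/s.
Transfer-orbit speed at r₂: v_p = √[μ(2/r₂ − 1/a_t)] = 35.13214 km/s.
Second burn Δv₂ = |v₂ − v_p| = 5.568 km/s.
Δv = Δv₁ + Δv₂ = 4.450 + 5.568 = 10.02 km/s.

Δv = 10000 m/s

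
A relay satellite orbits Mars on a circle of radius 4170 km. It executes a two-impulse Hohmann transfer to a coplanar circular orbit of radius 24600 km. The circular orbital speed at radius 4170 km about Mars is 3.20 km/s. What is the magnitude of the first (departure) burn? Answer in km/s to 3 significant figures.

From the circular-orbit relation v² = μ/r at r = 4170 km: μ = v²r = (3.20)² × 4170 = 42700.8 km³/s².
Semi-major axis of the transfer orbit: a_t = (4170 + 24600)/2 = 14385 km.
Circular speed at r = 4170 km: v_c = √(μ/r) = 3.2000 km/s.
Transfer-orbit speed at the same r (vis-viva, a = a_t): v_t = √[μ(2/r − 1/a_t)] = 4.1847 km/s.
Δv₁ = |v_t − v_c| = |4.1847 − 3.2000| = 0.9847 km/s.

Δv₁ = 0.985 km/s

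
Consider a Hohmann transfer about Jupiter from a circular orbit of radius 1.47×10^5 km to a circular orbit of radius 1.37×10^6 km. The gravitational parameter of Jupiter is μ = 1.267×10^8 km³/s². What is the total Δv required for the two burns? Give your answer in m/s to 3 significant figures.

Δv = 15500 m/s

The Hohmann ellipse has a_t = (r₁ + r₂)/2 = 7.585×10^5 km.
Circular speed at r₁: v₁ = √(μ/r₁) = √(1.267×10^8/1.470×10^5) = 29.36 km/s.
Transfer-orbit speed at r₁ (vis-viva): v_p = √[μ(2/r₁ − 1/a_t)] = 39.46 km/s.
First burn Δv₁ = |v_p − v₁| = 10.10 km/s.
At r₂, v₂ = √(μ/r₂) = 9.617 km/s.
Transfer-orbit speed at r₂: v_a = √[μ(2/r₂ − 1/a_t)] = 4.234 km/s.
Second burn Δv₂ = |v₂ − v_a| = 5.383 km/s.
Total Δv = Δv₁ + Δv₂ = 15.48 km/s.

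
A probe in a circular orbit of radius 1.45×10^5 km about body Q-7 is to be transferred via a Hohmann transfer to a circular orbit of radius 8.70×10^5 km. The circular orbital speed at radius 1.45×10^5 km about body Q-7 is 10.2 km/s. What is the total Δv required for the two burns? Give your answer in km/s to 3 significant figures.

From the circular-orbit relation v² = μ/r at r = 1.45×10^5 km: μ = v²r = (10.2)² × 1.45×10^5 = 1.50858×10^7 km³/s².
Transfer-ellipse semi-major axis a_t = (r₁ + r₂)/2 = (1.450×10^5 + 8.700×10^5)/2 = 5.075×10^5 km.
At r₁ the circular-orbit speed is v₁ = √(μ/r₁) = 10.200 km/s.
On the transfer ellipse at r₁, vis-viva gives v_p = √[μ(2/r₁ − 1/a_t)] = 13.355 km/s.
First burn Δv₁ = |v_p − v₁| = 3.155 km/s.
Circular speed at r₂: v₂ = √(μ/r₂) = 4.164 km/s.
Transfer-orbit speed at r₂: v_a = √[μ(2/r₂ − 1/a_t)] = 2.226 km/s.
Second burn Δv₂ = |v₂ − v_a| = 1.938 km/s.
Δv = Δv₁ + Δv₂ = 3.155 + 1.938 = 5.093 km/s.

Δv = 5.09 km/s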